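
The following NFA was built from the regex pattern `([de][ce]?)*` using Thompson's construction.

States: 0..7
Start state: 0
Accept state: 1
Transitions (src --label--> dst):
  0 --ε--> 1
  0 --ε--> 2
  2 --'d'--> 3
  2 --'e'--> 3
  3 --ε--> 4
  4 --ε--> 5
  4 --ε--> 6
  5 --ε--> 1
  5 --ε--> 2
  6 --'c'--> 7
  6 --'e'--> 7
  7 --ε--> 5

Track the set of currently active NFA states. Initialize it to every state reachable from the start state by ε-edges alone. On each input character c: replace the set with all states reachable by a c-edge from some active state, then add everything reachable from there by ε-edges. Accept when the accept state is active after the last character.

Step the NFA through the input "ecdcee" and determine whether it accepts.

Answer: ACCEPT

Derivation:
S₀ = ε-closure({0}) = {0,1,2}
'e' @ 1: {1,2,3,4,5,6}  [accepting]
'c' @ 2: {1,2,5,7}  [accepting]
'd' @ 3: {1,2,3,4,5,6}  [accepting]
'c' @ 4: {1,2,5,7}  [accepting]
'e' @ 5: {1,2,3,4,5,6}  [accepting]
'e' @ 6: {1,2,3,4,5,6,7}  [accepting]
final: {1,2,3,4,5,6,7}; accept 1 in set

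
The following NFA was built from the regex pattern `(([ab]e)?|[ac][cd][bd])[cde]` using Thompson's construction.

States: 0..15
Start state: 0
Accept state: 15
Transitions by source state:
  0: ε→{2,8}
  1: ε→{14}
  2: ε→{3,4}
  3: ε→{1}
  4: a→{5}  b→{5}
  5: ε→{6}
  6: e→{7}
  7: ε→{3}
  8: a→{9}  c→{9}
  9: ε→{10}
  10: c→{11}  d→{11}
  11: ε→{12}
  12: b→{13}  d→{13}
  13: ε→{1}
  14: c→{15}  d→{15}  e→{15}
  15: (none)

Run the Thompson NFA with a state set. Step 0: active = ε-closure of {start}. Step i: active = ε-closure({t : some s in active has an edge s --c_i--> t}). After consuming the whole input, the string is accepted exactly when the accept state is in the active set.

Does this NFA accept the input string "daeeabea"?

Answer: REJECT

Derivation:
start: ε-closure({0}) = {0,1,2,3,4,8,14}
'd' @ 1: {15}  [accepting]
'a' @ 2: {}  — state set empty
rest 'eeabea' ignored (set empty)
end set {} — state 15 not in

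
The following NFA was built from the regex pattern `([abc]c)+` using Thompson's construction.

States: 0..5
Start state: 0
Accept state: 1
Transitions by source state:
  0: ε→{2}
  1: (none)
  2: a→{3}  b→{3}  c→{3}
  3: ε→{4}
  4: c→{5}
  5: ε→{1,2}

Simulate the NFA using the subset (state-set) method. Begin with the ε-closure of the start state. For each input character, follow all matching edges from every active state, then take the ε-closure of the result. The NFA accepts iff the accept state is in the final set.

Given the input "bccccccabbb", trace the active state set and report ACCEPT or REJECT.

initial (ε-close {0}): {0,2}
'b' @ 1: {3,4}
'c' @ 2: {1,2,5}  [accepting]
'c' @ 3: {3,4}
'c' @ 4: {1,2,5}  [accepting]
'c' @ 5: {3,4}
'c' @ 6: {1,2,5}  [accepting]
'c' @ 7: {3,4}
'a' @ 8: {}  — no active states
rest 'bbb' ignored (set empty)
end set {} — state 1 not in

Answer: REJECT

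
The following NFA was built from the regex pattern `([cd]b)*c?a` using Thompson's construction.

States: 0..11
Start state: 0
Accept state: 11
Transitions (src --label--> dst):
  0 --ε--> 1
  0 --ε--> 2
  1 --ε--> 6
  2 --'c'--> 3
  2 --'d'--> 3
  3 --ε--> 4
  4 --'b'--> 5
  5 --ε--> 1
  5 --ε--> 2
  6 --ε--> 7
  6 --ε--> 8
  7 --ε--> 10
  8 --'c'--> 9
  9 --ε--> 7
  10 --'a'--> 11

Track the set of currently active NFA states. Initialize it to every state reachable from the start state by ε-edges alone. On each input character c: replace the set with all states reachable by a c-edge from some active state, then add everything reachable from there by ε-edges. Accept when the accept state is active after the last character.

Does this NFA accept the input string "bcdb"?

S₀ = ε-closure({0}) = {0,1,2,6,7,8,10}
'b' @ 1: {}  — no active states
rest 'cdb' ignored (set empty)
after full input: {}  (accept=11 not in)

Answer: REJECT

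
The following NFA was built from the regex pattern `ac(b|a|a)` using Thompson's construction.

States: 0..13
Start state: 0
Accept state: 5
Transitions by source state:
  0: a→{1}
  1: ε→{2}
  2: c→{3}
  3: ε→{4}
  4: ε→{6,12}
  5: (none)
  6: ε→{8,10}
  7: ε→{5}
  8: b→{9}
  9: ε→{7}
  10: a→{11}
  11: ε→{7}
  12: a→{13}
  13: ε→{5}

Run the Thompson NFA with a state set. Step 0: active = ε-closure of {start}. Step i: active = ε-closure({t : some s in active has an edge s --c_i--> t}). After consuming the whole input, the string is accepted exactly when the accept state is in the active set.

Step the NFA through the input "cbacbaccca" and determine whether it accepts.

Answer: REJECT

Trace:
start: ε-closure({0}) = {0}
'c' @ 1: {}  — dead — no transitions
rest 'bacbaccca' ignored (set empty)
end set {} — state 5 not in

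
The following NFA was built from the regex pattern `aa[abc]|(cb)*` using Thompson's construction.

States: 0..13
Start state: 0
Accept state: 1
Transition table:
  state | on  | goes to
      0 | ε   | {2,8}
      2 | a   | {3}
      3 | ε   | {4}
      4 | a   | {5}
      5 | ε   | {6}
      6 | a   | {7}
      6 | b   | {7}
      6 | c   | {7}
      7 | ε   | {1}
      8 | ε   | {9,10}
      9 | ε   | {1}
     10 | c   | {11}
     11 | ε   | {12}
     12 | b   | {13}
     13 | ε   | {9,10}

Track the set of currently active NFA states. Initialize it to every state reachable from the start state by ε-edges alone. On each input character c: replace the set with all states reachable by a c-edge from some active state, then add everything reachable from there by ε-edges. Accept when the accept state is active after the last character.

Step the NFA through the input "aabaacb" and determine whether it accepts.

start: ε-closure({0}) = {0,1,2,8,9,10}
'a' @ 1: {3,4}
'a' @ 2: {5,6}
'b' @ 3: {1,7}  (accept∈set)
'a' @ 4: {}  — no active states
rest 'acb' ignored (set empty)
end set {} — state 1 not in

Answer: REJECT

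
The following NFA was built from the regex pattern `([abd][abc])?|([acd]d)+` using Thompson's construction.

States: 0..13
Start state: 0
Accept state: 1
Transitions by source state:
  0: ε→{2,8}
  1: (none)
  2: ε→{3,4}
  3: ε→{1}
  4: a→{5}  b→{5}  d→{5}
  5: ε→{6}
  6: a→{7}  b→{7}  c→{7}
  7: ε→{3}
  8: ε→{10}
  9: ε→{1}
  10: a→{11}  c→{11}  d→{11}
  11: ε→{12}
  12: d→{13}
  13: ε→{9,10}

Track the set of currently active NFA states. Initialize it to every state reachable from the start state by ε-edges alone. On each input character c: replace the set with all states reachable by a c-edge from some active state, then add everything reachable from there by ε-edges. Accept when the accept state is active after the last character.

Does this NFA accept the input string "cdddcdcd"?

initial (ε-close {0}): {0,1,2,3,4,8,10}
'c' @ 1: {11,12}
'd' @ 2: {1,9,10,13}  (accept∈set)
'd' @ 3: {11,12}
'd' @ 4: {1,9,10,13}  (accept∈set)
'c' @ 5: {11,12}
'd' @ 6: {1,9,10,13}  (accept∈set)
'c' @ 7: {11,12}
'd' @ 8: {1,9,10,13}  (accept∈set)
final: {1,9,10,13}; accept 1 in set

Answer: ACCEPT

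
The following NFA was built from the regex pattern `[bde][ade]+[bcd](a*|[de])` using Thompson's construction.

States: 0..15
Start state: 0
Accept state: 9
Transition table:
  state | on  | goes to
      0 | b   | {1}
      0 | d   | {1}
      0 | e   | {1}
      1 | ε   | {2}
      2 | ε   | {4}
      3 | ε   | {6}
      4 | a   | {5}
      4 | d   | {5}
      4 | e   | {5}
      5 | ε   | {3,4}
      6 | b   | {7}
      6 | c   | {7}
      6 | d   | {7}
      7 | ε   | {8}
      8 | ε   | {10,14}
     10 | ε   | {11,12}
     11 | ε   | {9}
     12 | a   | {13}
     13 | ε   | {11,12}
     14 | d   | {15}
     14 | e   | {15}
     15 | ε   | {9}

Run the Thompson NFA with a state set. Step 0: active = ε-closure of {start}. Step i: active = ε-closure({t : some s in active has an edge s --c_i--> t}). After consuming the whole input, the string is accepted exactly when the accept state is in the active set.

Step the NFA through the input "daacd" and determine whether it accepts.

Answer: ACCEPT

Derivation:
start: ε-closure({0}) = {0}
'd' @ 1: {1,2,4}
'a' @ 2: {3,4,5,6}
'a' @ 3: {3,4,5,6}
'c' @ 4: {7,8,9,10,11,12,14}  [accepting]
'd' @ 5: {9,15}  [accepting]
after full input: {9,15}  (accept=9 in)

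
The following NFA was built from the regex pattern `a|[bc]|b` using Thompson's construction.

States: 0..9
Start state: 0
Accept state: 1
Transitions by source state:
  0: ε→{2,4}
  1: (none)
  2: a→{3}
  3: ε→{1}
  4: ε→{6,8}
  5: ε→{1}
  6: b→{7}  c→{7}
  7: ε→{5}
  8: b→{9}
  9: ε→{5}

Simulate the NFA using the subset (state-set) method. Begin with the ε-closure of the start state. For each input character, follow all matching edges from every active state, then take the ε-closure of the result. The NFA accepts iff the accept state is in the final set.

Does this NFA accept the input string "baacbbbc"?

S₀ = ε-closure({0}) = {0,2,4,6,8}
'b' @ 1: {1,5,7,9}  [accepting]
'a' @ 2: {}  — dead — no transitions
rest 'acbbbc' ignored (set empty)
final: {}; accept 1 not in set

Answer: REJECT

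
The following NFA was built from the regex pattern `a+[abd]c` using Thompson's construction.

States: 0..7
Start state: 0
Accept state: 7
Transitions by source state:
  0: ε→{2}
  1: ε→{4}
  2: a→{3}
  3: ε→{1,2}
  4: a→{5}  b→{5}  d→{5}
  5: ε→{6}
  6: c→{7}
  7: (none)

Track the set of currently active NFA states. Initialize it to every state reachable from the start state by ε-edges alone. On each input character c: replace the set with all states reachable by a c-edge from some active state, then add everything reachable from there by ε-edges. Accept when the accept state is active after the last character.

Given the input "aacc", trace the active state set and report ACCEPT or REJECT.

Answer: REJECT

Derivation:
S₀ = ε-closure({0}) = {0,2}
'a' @ 1: {1,2,3,4}
'a' @ 2: {1,2,3,4,5,6}
'c' @ 3: {7}  (accept∈set)
'c' @ 4: {}  — dead — no transitions
final: {}; accept 7 not in set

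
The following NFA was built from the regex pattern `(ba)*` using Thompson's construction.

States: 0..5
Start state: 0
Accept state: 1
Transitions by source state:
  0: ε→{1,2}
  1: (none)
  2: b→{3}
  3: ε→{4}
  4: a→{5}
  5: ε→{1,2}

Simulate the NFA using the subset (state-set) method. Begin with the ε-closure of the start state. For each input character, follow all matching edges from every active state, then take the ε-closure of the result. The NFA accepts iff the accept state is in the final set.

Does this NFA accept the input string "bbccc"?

S₀ = ε-closure({0}) = {0,1,2}
'b' @ 1: {3,4}
'b' @ 2: {}  — no active states
rest 'ccc' ignored (set empty)
end set {} — state 1 not in

Answer: REJECT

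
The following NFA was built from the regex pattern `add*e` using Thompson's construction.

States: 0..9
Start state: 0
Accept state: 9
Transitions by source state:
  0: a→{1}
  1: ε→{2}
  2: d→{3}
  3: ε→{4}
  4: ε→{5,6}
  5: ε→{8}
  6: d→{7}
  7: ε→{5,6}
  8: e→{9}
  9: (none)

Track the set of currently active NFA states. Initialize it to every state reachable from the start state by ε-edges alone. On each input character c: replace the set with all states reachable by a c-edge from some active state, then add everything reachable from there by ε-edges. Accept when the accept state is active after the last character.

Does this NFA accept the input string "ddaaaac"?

Answer: REJECT

Steps:
S₀ = ε-closure({0}) = {0}
'd' @ 1: {}  — no active states
rest 'daaaac' ignored (set empty)
final: {}; accept 9 not in set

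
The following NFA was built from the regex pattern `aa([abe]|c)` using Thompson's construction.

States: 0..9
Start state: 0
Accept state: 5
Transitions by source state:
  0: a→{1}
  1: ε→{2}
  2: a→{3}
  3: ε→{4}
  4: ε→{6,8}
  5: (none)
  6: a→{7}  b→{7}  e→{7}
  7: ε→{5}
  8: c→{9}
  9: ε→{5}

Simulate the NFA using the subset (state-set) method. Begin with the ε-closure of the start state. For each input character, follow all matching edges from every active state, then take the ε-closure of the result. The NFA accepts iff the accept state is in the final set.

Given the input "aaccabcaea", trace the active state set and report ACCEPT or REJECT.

Answer: REJECT

Steps:
S₀ = ε-closure({0}) = {0}
'a' @ 1: {1,2}
'a' @ 2: {3,4,6,8}
'c' @ 3: {5,9}  [accepting]
'c' @ 4: {}  — no active states
rest 'abcaea' ignored (set empty)
final: {}; accept 5 not in set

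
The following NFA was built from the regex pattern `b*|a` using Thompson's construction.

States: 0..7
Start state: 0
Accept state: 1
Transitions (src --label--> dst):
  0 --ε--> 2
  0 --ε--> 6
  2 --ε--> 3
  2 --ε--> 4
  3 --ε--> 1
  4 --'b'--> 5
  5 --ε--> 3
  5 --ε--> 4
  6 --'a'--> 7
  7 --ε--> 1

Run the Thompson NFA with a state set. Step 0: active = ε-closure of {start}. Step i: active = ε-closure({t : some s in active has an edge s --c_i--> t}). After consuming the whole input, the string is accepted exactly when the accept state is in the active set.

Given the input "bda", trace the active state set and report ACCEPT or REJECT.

Answer: REJECT

Derivation:
initial (ε-close {0}): {0,1,2,3,4,6}
'b' @ 1: {1,3,4,5}  (accept∈set)
'd' @ 2: {}  — no active states
rest 'a' ignored (set empty)
after full input: {}  (accept=1 not in)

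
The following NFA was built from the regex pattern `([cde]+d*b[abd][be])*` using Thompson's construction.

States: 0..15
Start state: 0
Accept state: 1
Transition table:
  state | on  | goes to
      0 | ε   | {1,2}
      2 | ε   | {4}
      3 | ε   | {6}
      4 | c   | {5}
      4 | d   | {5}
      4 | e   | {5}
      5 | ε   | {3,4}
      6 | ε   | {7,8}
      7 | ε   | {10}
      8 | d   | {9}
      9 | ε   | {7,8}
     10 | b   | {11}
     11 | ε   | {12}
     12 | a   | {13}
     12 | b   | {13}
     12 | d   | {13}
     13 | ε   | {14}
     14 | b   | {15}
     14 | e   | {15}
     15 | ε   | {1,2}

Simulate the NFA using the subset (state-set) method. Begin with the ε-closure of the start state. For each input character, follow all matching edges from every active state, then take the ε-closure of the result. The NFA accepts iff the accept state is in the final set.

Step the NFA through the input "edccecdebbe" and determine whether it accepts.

Answer: ACCEPT

Steps:
S₀ = ε-closure({0}) = {0,1,2,4}
'e' @ 1: {3,4,5,6,7,8,10}
'd' @ 2: {3,4,5,6,7,8,9,10}
'c' @ 3: {3,4,5,6,7,8,10}
'c' @ 4: {3,4,5,6,7,8,10}
'e' @ 5: {3,4,5,6,7,8,10}
'c' @ 6: {3,4,5,6,7,8,10}
'd' @ 7: {3,4,5,6,7,8,9,10}
'e' @ 8: {3,4,5,6,7,8,10}
'b' @ 9: {11,12}
'b' @ 10: {13,14}
'e' @ 11: {1,2,4,15}  (accept∈set)
after full input: {1,2,4,15}  (accept=1 in)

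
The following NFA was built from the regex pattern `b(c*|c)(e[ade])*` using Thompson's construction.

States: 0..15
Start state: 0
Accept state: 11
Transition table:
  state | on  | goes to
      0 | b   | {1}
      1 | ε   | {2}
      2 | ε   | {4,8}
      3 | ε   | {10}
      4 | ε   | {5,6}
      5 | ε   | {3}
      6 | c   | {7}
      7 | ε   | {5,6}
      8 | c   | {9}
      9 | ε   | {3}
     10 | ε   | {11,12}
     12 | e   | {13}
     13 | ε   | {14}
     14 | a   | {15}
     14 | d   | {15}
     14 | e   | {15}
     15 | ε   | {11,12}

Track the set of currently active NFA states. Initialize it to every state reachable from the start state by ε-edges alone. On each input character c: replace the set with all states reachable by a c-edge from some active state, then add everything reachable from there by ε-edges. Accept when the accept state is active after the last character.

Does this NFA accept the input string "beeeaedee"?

Answer: ACCEPT

Steps:
start: ε-closure({0}) = {0}
'b' @ 1: {1,2,3,4,5,6,8,10,11,12}  (accept∈set)
'e' @ 2: {13,14}
'e' @ 3: {11,12,15}  (accept∈set)
'e' @ 4: {13,14}
'a' @ 5: {11,12,15}  (accept∈set)
'e' @ 6: {13,14}
'd' @ 7: {11,12,15}  (accept∈set)
'e' @ 8: {13,14}
'e' @ 9: {11,12,15}  (accept∈set)
after full input: {11,12,15}  (accept=11 in)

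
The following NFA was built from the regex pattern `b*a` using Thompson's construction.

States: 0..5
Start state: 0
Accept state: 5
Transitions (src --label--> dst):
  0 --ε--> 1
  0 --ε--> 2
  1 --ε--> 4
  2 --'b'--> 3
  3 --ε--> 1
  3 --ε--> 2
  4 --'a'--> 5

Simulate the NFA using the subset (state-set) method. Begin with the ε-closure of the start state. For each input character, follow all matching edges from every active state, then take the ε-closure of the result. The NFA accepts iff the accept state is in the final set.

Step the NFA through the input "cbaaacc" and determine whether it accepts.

Answer: REJECT

Trace:
start: ε-closure({0}) = {0,1,2,4}
'c' @ 1: {}  — no active states
rest 'baaacc' ignored (set empty)
end set {} — state 5 not in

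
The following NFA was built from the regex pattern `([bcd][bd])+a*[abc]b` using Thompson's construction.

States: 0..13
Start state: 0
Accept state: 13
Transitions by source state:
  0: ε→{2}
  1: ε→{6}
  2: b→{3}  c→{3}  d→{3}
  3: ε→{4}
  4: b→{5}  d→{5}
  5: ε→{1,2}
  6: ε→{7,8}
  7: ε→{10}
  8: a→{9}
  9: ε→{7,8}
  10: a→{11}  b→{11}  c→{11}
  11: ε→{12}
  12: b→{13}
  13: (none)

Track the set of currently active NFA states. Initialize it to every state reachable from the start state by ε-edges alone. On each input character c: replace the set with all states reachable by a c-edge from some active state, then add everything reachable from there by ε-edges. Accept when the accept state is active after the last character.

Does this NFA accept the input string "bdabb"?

Answer: ACCEPT

Trace:
S₀ = ε-closure({0}) = {0,2}
'b' @ 1: {3,4}
'd' @ 2: {1,2,5,6,7,8,10}
'a' @ 3: {7,8,9,10,11,12}
'b' @ 4: {11,12,13}  (accept∈set)
'b' @ 5: {13}  (accept∈set)
after full input: {13}  (accept=13 in)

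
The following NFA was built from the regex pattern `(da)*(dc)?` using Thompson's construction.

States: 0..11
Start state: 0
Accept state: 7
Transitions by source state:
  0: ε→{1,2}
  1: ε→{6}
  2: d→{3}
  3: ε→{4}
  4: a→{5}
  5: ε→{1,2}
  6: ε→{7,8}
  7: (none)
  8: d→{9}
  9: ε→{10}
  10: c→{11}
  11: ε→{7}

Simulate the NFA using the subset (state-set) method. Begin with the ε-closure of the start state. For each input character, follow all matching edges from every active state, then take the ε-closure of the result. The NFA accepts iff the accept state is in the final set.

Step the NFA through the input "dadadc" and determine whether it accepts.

start: ε-closure({0}) = {0,1,2,6,7,8}
'd' @ 1: {3,4,9,10}
'a' @ 2: {1,2,5,6,7,8}  (accept∈set)
'd' @ 3: {3,4,9,10}
'a' @ 4: {1,2,5,6,7,8}  (accept∈set)
'd' @ 5: {3,4,9,10}
'c' @ 6: {7,11}  (accept∈set)
after full input: {7,11}  (accept=7 in)

Answer: ACCEPT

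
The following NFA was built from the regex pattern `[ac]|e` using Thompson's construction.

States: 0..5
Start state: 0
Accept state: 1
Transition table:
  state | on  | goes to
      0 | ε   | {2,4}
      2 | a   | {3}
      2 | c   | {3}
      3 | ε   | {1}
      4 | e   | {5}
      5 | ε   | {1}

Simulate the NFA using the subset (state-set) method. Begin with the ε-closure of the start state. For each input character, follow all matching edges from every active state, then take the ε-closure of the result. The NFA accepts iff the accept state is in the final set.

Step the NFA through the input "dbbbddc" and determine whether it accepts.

start: ε-closure({0}) = {0,2,4}
'd' @ 1: {}  — no active states
rest 'bbbddc' ignored (set empty)
final: {}; accept 1 not in set

Answer: REJECT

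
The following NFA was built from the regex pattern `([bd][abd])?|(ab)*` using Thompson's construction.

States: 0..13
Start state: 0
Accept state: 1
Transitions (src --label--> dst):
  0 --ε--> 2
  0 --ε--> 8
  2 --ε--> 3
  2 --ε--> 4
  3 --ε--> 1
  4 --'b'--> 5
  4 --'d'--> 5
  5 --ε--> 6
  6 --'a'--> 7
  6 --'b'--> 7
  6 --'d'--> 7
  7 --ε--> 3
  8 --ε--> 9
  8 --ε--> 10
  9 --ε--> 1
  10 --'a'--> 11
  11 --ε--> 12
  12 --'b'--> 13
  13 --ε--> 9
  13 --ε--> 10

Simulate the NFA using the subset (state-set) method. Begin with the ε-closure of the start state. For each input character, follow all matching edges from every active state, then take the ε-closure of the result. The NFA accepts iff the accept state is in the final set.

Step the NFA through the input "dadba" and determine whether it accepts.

Answer: REJECT

Derivation:
start: ε-closure({0}) = {0,1,2,3,4,8,9,10}
'd' @ 1: {5,6}
'a' @ 2: {1,3,7}  (accept∈set)
'd' @ 3: {}  — dead — no transitions
rest 'ba' ignored (set empty)
end set {} — state 1 not in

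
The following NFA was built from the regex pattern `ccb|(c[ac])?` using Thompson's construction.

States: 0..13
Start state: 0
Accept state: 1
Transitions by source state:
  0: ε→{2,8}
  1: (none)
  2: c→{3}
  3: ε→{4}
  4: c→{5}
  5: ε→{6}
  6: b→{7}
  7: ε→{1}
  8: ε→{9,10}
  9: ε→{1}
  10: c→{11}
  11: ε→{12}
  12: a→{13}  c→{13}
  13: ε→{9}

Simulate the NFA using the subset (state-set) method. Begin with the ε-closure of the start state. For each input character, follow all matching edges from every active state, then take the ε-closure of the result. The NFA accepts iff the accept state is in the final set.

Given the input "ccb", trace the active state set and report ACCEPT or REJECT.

initial (ε-close {0}): {0,1,2,8,9,10}
'c' @ 1: {3,4,11,12}
'c' @ 2: {1,5,6,9,13}  [accepting]
'b' @ 3: {1,7}  [accepting]
end set {1,7} — state 1 in

Answer: ACCEPT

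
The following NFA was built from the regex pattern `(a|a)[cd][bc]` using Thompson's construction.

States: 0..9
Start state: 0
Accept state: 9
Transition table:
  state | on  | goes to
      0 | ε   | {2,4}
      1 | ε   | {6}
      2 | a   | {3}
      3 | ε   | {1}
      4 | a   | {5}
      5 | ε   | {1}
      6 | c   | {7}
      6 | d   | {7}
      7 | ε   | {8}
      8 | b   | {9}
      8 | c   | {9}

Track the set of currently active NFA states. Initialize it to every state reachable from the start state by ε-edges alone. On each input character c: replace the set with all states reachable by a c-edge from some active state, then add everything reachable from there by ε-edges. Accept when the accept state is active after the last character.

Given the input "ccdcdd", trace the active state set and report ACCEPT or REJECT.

Answer: REJECT

Derivation:
start: ε-closure({0}) = {0,2,4}
'c' @ 1: {}  — dead — no transitions
rest 'cdcdd' ignored (set empty)
end set {} — state 9 not in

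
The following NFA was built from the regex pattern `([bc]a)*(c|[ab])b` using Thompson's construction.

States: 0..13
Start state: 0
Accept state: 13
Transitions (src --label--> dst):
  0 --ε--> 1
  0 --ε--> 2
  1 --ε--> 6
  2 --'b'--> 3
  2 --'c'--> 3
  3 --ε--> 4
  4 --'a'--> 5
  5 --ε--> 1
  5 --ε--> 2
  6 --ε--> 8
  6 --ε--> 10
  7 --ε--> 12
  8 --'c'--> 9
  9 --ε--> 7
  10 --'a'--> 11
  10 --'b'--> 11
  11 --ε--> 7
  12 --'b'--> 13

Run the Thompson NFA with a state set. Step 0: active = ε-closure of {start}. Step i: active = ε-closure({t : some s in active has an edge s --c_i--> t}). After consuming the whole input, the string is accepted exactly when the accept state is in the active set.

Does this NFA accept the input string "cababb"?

Answer: ACCEPT

Derivation:
S₀ = ε-closure({0}) = {0,1,2,6,8,10}
'c' @ 1: {3,4,7,9,12}
'a' @ 2: {1,2,5,6,8,10}
'b' @ 3: {3,4,7,11,12}
'a' @ 4: {1,2,5,6,8,10}
'b' @ 5: {3,4,7,11,12}
'b' @ 6: {13}  [accepting]
after full input: {13}  (accept=13 in)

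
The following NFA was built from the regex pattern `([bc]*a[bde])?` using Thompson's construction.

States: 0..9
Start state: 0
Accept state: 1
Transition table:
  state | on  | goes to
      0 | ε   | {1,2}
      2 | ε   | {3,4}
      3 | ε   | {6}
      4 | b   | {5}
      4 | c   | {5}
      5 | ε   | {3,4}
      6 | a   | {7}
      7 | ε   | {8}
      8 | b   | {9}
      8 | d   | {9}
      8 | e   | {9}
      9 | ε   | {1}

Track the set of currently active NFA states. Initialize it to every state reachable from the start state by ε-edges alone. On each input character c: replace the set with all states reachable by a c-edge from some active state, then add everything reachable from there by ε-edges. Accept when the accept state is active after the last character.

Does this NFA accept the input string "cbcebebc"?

Answer: REJECT

Trace:
S₀ = ε-closure({0}) = {0,1,2,3,4,6}
'c' @ 1: {3,4,5,6}
'b' @ 2: {3,4,5,6}
'c' @ 3: {3,4,5,6}
'e' @ 4: {}  — no active states
rest 'bebc' ignored (set empty)
final: {}; accept 1 not in set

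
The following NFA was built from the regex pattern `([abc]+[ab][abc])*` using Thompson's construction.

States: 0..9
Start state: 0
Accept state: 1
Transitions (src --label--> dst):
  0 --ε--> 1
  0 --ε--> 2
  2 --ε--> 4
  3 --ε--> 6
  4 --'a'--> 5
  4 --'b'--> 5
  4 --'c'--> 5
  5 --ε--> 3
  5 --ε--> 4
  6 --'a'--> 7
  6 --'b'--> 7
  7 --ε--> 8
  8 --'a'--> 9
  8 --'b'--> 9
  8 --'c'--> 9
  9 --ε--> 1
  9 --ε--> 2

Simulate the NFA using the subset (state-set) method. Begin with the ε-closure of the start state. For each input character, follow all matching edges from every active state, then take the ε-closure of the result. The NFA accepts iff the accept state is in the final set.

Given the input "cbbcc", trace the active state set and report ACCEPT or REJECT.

Answer: REJECT

Steps:
S₀ = ε-closure({0}) = {0,1,2,4}
'c' @ 1: {3,4,5,6}
'b' @ 2: {3,4,5,6,7,8}
'b' @ 3: {1,2,3,4,5,6,7,8,9}  (accept∈set)
'c' @ 4: {1,2,3,4,5,6,9}  (accept∈set)
'c' @ 5: {3,4,5,6}
final: {3,4,5,6}; accept 1 not in set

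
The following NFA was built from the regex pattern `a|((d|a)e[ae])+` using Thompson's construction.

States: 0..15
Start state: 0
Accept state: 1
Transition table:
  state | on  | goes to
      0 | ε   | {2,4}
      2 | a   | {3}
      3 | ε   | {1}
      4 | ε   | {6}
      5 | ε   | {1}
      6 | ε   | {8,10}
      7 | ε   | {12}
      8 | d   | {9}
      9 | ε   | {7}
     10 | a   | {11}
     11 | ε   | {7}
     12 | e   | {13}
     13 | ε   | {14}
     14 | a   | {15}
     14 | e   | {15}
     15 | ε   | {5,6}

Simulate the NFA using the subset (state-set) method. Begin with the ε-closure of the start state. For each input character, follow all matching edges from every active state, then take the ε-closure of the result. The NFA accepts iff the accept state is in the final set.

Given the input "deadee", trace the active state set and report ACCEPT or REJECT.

start: ε-closure({0}) = {0,2,4,6,8,10}
'd' @ 1: {7,9,12}
'e' @ 2: {13,14}
'a' @ 3: {1,5,6,8,10,15}  ✓accept
'd' @ 4: {7,9,12}
'e' @ 5: {13,14}
'e' @ 6: {1,5,6,8,10,15}  ✓accept
after full input: {1,5,6,8,10,15}  (accept=1 in)

Answer: ACCEPT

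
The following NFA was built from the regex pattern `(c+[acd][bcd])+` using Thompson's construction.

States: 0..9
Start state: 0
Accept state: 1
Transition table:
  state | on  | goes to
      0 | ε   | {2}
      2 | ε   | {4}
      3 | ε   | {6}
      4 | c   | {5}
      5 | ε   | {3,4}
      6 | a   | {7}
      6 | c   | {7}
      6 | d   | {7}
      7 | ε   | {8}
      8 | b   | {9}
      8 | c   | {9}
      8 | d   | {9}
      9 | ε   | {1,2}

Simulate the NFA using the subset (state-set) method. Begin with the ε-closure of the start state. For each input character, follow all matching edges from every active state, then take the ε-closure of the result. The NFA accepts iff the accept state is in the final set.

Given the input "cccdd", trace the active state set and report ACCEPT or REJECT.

Answer: ACCEPT

Steps:
initial (ε-close {0}): {0,2,4}
'c' @ 1: {3,4,5,6}
'c' @ 2: {3,4,5,6,7,8}
'c' @ 3: {1,2,3,4,5,6,7,8,9}  (accept∈set)
'd' @ 4: {1,2,4,7,8,9}  (accept∈set)
'd' @ 5: {1,2,4,9}  (accept∈set)
final: {1,2,4,9}; accept 1 in set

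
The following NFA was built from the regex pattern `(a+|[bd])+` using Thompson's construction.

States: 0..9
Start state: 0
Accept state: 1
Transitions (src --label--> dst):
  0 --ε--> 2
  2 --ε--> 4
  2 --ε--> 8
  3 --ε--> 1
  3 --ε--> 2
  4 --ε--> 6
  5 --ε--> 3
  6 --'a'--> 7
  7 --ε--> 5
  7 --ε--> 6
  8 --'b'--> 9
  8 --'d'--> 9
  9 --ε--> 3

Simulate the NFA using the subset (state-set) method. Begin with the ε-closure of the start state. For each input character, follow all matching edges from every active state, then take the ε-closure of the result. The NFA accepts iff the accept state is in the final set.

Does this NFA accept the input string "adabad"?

Answer: ACCEPT

Steps:
initial (ε-close {0}): {0,2,4,6,8}
'a' @ 1: {1,2,3,4,5,6,7,8}  ✓accept
'd' @ 2: {1,2,3,4,6,8,9}  ✓accept
'a' @ 3: {1,2,3,4,5,6,7,8}  ✓accept
'b' @ 4: {1,2,3,4,6,8,9}  ✓accept
'a' @ 5: {1,2,3,4,5,6,7,8}  ✓accept
'd' @ 6: {1,2,3,4,6,8,9}  ✓accept
after full input: {1,2,3,4,6,8,9}  (accept=1 in)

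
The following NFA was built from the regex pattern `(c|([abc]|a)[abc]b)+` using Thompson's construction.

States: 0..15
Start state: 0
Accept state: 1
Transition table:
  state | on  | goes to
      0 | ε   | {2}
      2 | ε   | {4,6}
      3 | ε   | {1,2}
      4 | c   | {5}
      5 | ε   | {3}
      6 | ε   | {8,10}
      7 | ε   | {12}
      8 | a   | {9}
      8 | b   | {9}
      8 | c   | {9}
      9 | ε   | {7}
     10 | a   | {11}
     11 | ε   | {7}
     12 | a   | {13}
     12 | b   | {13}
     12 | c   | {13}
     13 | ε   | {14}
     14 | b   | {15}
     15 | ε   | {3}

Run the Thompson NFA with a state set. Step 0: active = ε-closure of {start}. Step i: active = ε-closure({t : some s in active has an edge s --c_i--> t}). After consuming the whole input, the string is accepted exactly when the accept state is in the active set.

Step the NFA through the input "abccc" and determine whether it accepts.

Answer: REJECT

Derivation:
initial (ε-close {0}): {0,2,4,6,8,10}
'a' @ 1: {7,9,11,12}
'b' @ 2: {13,14}
'c' @ 3: {}  — no active states
rest 'cc' ignored (set empty)
after full input: {}  (accept=1 not in)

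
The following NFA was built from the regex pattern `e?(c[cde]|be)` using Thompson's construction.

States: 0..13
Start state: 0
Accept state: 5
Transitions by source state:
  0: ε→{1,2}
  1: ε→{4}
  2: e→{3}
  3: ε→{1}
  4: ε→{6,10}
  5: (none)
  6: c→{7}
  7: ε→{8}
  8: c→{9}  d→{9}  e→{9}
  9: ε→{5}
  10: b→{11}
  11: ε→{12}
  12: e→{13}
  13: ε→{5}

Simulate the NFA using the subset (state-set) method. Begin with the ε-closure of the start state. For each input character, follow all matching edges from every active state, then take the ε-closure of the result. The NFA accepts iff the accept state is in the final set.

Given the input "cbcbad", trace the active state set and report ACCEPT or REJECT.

Answer: REJECT

Trace:
start: ε-closure({0}) = {0,1,2,4,6,10}
'c' @ 1: {7,8}
'b' @ 2: {}  — state set empty
rest 'cbad' ignored (set empty)
final: {}; accept 5 not in set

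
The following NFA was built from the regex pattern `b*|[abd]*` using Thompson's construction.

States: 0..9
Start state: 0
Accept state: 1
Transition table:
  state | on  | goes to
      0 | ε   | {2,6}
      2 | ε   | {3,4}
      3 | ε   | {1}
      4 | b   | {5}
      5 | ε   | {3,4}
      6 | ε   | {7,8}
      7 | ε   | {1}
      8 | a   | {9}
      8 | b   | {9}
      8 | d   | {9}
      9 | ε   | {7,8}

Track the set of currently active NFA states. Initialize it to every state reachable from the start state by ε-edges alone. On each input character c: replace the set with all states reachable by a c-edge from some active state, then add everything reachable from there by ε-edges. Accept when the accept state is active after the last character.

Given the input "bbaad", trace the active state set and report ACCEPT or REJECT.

start: ε-closure({0}) = {0,1,2,3,4,6,7,8}
'b' @ 1: {1,3,4,5,7,8,9}  ✓accept
'b' @ 2: {1,3,4,5,7,8,9}  ✓accept
'a' @ 3: {1,7,8,9}  ✓accept
'a' @ 4: {1,7,8,9}  ✓accept
'd' @ 5: {1,7,8,9}  ✓accept
end set {1,7,8,9} — state 1 in

Answer: ACCEPT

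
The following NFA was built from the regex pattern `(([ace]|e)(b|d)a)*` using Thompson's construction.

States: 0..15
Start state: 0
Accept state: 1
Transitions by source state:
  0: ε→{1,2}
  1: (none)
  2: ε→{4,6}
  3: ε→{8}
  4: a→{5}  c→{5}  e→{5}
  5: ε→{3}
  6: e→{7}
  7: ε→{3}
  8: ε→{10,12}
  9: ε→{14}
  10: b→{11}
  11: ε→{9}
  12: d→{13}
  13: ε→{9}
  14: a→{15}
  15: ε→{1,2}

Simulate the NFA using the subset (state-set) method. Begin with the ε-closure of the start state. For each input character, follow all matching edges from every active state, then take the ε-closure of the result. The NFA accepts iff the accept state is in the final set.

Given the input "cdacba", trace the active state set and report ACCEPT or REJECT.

S₀ = ε-closure({0}) = {0,1,2,4,6}
'c' @ 1: {3,5,8,10,12}
'd' @ 2: {9,13,14}
'a' @ 3: {1,2,4,6,15}  [accepting]
'c' @ 4: {3,5,8,10,12}
'b' @ 5: {9,11,14}
'a' @ 6: {1,2,4,6,15}  [accepting]
after full input: {1,2,4,6,15}  (accept=1 in)

Answer: ACCEPT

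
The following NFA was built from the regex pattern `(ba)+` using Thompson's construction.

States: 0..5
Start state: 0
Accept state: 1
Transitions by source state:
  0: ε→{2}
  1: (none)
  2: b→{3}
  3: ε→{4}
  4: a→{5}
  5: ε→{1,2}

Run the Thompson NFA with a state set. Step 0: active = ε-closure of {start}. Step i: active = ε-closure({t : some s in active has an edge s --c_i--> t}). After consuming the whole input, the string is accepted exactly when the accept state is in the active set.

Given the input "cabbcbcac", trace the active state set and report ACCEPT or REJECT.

Answer: REJECT

Steps:
initial (ε-close {0}): {0,2}
'c' @ 1: {}  — dead — no transitions
rest 'abbcbcac' ignored (set empty)
end set {} — state 1 not in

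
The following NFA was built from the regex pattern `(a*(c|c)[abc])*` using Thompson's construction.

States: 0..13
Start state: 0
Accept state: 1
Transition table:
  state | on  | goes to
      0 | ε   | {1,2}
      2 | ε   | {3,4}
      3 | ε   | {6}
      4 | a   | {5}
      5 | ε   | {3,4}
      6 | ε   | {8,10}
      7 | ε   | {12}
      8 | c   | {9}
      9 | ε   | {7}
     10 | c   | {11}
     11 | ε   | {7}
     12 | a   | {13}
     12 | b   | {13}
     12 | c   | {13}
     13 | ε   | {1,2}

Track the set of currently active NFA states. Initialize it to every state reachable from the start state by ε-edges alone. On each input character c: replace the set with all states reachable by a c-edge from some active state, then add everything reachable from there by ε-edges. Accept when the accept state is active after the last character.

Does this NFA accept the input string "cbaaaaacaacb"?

Answer: ACCEPT

Trace:
start: ε-closure({0}) = {0,1,2,3,4,6,8,10}
'c' @ 1: {7,9,11,12}
'b' @ 2: {1,2,3,4,6,8,10,13}  (accept∈set)
'a' @ 3: {3,4,5,6,8,10}
'a' @ 4: {3,4,5,6,8,10}
'a' @ 5: {3,4,5,6,8,10}
'a' @ 6: {3,4,5,6,8,10}
'a' @ 7: {3,4,5,6,8,10}
'c' @ 8: {7,9,11,12}
'a' @ 9: {1,2,3,4,6,8,10,13}  (accept∈set)
'a' @ 10: {3,4,5,6,8,10}
'c' @ 11: {7,9,11,12}
'b' @ 12: {1,2,3,4,6,8,10,13}  (accept∈set)
final: {1,2,3,4,6,8,10,13}; accept 1 in set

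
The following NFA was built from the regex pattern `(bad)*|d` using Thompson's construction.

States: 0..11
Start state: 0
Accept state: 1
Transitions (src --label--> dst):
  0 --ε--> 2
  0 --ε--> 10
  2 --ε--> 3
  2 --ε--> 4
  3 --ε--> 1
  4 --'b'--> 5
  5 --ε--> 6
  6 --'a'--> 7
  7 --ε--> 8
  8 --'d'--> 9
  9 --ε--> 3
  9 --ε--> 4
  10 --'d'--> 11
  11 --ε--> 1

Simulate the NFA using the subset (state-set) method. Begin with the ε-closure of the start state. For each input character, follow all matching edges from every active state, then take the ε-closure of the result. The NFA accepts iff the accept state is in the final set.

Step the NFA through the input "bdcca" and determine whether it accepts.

Answer: REJECT

Steps:
S₀ = ε-closure({0}) = {0,1,2,3,4,10}
'b' @ 1: {5,6}
'd' @ 2: {}  — no active states
rest 'cca' ignored (set empty)
end set {} — state 1 not in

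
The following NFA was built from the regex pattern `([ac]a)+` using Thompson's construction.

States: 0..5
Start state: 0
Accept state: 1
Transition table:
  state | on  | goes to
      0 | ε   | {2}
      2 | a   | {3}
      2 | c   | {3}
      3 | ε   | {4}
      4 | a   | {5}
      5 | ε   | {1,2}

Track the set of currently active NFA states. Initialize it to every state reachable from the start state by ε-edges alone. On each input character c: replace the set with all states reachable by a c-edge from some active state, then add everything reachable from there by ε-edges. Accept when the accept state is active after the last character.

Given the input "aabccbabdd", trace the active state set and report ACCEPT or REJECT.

Answer: REJECT

Trace:
S₀ = ε-closure({0}) = {0,2}
'a' @ 1: {3,4}
'a' @ 2: {1,2,5}  (accept∈set)
'b' @ 3: {}  — dead — no transitions
rest 'ccbabdd' ignored (set empty)
after full input: {}  (accept=1 not in)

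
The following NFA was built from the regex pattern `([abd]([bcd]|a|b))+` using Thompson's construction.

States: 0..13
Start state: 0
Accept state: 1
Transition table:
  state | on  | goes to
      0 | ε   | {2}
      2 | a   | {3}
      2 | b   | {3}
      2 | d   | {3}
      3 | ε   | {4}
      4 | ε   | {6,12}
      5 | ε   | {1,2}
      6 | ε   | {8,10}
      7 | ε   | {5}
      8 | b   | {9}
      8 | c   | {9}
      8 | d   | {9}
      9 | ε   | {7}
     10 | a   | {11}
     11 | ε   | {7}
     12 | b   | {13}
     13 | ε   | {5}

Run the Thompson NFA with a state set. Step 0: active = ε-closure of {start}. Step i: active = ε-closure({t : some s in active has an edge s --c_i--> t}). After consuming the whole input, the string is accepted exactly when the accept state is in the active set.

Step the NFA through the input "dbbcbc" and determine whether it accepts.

Answer: ACCEPT

Steps:
initial (ε-close {0}): {0,2}
'd' @ 1: {3,4,6,8,10,12}
'b' @ 2: {1,2,5,7,9,13}  [accepting]
'b' @ 3: {3,4,6,8,10,12}
'c' @ 4: {1,2,5,7,9}  [accepting]
'b' @ 5: {3,4,6,8,10,12}
'c' @ 6: {1,2,5,7,9}  [accepting]
final: {1,2,5,7,9}; accept 1 in set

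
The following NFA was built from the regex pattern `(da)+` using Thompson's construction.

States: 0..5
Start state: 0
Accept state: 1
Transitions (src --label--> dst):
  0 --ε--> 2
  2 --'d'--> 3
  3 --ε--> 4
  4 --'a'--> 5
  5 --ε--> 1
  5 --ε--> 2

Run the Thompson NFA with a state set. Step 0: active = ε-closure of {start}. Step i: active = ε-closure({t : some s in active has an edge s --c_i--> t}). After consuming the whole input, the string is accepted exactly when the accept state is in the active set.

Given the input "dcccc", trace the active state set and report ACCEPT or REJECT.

S₀ = ε-closure({0}) = {0,2}
'd' @ 1: {3,4}
'c' @ 2: {}  — dead — no transitions
rest 'ccc' ignored (set empty)
after full input: {}  (accept=1 not in)

Answer: REJECT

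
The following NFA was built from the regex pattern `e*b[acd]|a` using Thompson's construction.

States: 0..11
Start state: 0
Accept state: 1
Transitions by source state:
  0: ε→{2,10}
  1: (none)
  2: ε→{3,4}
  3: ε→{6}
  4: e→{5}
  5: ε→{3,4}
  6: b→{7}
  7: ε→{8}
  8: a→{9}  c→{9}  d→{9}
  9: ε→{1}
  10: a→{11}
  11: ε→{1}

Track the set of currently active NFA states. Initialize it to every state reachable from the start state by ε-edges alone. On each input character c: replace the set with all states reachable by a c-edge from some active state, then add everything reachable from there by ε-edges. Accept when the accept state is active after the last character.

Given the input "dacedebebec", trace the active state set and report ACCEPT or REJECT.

Answer: REJECT

Steps:
start: ε-closure({0}) = {0,2,3,4,6,10}
'd' @ 1: {}  — dead — no transitions
rest 'acedebebec' ignored (set empty)
final: {}; accept 1 not in set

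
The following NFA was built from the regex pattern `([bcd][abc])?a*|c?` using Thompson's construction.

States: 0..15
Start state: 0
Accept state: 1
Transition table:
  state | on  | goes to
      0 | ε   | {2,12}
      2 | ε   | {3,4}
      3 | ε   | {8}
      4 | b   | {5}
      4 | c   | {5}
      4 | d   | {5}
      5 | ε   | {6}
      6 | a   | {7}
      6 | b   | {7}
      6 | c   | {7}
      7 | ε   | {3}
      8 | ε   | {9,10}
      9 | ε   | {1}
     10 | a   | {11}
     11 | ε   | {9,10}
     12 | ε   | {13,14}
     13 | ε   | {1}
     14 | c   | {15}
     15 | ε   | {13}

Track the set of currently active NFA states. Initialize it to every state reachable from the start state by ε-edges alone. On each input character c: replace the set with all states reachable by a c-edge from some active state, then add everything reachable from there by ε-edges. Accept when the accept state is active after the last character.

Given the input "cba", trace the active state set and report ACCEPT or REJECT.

Answer: ACCEPT

Steps:
initial (ε-close {0}): {0,1,2,3,4,8,9,10,12,13,14}
'c' @ 1: {1,5,6,13,15}  (accept∈set)
'b' @ 2: {1,3,7,8,9,10}  (accept∈set)
'a' @ 3: {1,9,10,11}  (accept∈set)
final: {1,9,10,11}; accept 1 in set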